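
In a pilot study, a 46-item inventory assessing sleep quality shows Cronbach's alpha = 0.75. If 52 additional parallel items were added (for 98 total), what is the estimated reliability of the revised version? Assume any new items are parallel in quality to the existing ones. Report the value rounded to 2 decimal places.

0.86

Length ratio n = 98/46 = 2.1304
Spearman-Brown: r_new = n·r / (1 + (n − 1)·r)
r_new = (2.1304 × 0.75) / (1 + (2.1304 − 1) × 0.75)
     = 1.5978 / 1.8478 = 0.8647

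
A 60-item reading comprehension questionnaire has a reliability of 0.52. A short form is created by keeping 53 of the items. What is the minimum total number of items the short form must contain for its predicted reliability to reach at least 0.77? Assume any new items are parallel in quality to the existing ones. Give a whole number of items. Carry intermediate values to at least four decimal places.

186

First, r for the 53-item form: n = 53/60 = 0.8833, so r_53 = 0.8833·0.52/(1 + (0.8833 − 1)·0.52) = 0.4890
Length factor from the short form to reach 0.77: n' = 0.77(1 − 0.4890) / [0.4890(1 − 0.77)] ≈ 3.4984
Items = 3.4984 × 53 ≈ 185.42 → 186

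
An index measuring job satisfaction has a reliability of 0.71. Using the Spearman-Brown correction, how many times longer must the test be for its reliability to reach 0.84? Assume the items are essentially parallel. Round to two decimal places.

Invert Spearman-Brown to solve for n:
n = r*(1 − r) / [ r (1 − r*) ]
n = 0.84 × (1 − 0.71) / [ 0.71 × (1 − 0.84) ]
n = 0.2436 / 0.1136 ≈ 2.1444

2.14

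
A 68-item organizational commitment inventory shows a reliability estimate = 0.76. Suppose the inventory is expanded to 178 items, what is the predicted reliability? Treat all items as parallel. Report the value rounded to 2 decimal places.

0.89

Length ratio n = 178/68 = 2.6176
r_new = (2.6176 × 0.76) / (1 + (2.6176 − 1) × 0.76)
     = 1.9894 / 2.2294 = 0.8923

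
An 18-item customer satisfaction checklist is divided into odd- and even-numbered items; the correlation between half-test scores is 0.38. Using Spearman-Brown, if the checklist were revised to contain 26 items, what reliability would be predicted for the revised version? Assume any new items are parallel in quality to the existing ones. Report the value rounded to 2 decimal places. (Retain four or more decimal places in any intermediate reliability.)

0.64

First correct the split-half correlation to full-test reliability: r_full = 2 × 0.38 / (1 + 0.38) ≈ 0.5507
Length factor from 18 to 26 items: n = 26/18 = 1.4444
r_new = n·r_full / (1 + (n − 1)·r_full) = 0.7954 / 1.2447 ≈ 0.6390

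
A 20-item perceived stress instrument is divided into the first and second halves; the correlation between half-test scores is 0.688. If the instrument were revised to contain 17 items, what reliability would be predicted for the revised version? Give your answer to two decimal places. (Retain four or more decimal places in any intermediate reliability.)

Spearman-Brown correction (n = 2): r_full = 2·0.688/(1 + 0.688) = 0.8152
Then adjust to 17 items: n = 17/20 = 0.8500
r_new = n·r_full / (1 + (n − 1)·r_full) = 0.6929 / 0.8777 ≈ 0.7894

0.79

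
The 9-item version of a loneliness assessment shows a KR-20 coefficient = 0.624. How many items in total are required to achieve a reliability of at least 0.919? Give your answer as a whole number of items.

62

n = 0.919 × (1 − 0.624) / [ 0.624 × (1 − 0.919) ]
n = 0.345544 / 0.050544 ≈ 6.8365
So the test needs 6.8365 × 9 ≈ 61.53 items; rounding up, 62.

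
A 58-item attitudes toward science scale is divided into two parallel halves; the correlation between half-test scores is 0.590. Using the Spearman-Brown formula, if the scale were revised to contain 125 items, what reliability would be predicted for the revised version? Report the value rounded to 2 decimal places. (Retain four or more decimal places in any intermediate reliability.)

0.86

First correct the split-half correlation to full-test reliability: r_full = 2 × 0.590 / (1 + 0.590) ≈ 0.7421
Then adjust to 125 items: n = 125/58 = 2.1552
r_new = n·r_full / (1 + (n − 1)·r_full) = 1.5994 / 1.8573 ≈ 0.8611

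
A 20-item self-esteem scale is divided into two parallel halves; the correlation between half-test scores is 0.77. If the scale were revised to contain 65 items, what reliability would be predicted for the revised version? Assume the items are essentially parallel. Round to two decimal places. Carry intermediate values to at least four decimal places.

0.96

Full-test reliability from the split-half r: r_full = 2(0.77)/(1 + 0.77) = 0.8701
Then adjust to 65 items: n = 65/20 = 3.2500
r_new = n·r_full / (1 + (n − 1)·r_full) = 2.8278 / 2.9577 ≈ 0.9561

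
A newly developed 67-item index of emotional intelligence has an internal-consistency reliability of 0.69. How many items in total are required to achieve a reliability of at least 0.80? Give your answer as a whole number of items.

121

Rearranging the Spearman-Brown formula for n,
n = r*(1 − r) / [ r (1 − r*) ]
n = [0.80 × 0.31] / [0.69 × 0.20]
n = 0.2480 / 0.1380 ≈ 1.7971
Items needed = n × 67 = 1.7971 × 67 ≈ 120.41 → round up to 121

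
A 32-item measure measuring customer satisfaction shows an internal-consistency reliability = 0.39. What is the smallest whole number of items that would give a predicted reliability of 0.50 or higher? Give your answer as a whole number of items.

51

n = [0.50 × 0.61] / [0.39 × 0.50]
n = 0.3050 / 0.1950 ≈ 1.5641
Items needed = n × 32 = 1.5641 × 32 ≈ 50.05 → round up to 51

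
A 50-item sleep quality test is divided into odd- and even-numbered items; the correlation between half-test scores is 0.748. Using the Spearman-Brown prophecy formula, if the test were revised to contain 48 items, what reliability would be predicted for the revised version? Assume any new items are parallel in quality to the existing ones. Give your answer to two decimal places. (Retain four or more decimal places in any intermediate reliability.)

0.85

Spearman-Brown correction (n = 2): r_full = 2·0.748/(1 + 0.748) = 0.8558
Then adjust to 48 items: n = 48/50 = 0.9600
r_new = n·r_full / (1 + (n − 1)·r_full) = 0.8216 / 0.9658 ≈ 0.8507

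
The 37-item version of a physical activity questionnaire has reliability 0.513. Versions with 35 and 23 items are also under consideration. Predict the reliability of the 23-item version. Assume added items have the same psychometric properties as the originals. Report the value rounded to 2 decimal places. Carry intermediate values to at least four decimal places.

0.40

Only the ratio of lengths matters: n = 23/37 = 0.6216
r_{23} = n·r / (1 + (n − 1)·r) = 0.3189 / 0.8059 ≈ 0.3957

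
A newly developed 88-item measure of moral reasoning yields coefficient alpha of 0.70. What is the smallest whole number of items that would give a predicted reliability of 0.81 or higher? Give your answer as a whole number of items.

161

Rearranging the Spearman-Brown formula for n,
n = r_target (1 − r_old) / [ r_old (1 − r_target) ]
n = 0.81(1 − 0.70) / [0.70(1 − 0.81)]
  = 0.2430 / 0.1330 = 1.8271
1.8271 × 88 = 160.78 → 161 items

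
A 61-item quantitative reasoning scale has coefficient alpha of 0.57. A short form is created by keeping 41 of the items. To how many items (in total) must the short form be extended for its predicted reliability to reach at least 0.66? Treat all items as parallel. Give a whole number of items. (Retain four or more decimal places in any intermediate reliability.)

90

Short-form reliability: n = 41/61 = 0.6721; r_41 = n·r/(1+(n−1)r) ≈ 0.4712
Length factor from the short form to reach 0.66: n' = 0.66(1 − 0.4712) / [0.4712(1 − 0.66)] ≈ 2.1785
Total items = 2.1785 × 41 = 89.32, rounded up to 90.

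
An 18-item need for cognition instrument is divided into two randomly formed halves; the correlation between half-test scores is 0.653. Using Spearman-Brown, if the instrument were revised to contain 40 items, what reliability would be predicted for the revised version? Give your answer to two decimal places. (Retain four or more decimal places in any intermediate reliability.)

0.89

Spearman-Brown correction (n = 2): r_full = 2·0.653/(1 + 0.653) = 0.7901
Then adjust to 40 items: n = 40/18 = 2.2222
r_new = n·r_full / (1 + (n − 1)·r_full) = 1.7558 / 1.9657 ≈ 0.8932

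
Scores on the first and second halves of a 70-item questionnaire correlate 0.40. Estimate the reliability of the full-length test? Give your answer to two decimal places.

Each half is half the length of the full test, so the full test is n = 2 times a half.
r_full = 2(0.40) / (1 + 0.40)
r_full = 0.8000 / 1.4000 ≈ 0.5714

0.57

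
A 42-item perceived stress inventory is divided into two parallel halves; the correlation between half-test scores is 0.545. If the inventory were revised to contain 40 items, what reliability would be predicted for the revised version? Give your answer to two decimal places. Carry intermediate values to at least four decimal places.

0.70

First correct the split-half correlation to full-test reliability: r_full = 2 × 0.545 / (1 + 0.545) ≈ 0.7055
Then adjust to 40 items: n = 40/42 = 0.9524
r_new = n·r_full / (1 + (n − 1)·r_full) = 0.6719 / 0.9664 ≈ 0.6953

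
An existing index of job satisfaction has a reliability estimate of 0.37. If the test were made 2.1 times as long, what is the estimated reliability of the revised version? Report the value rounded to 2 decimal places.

By Spearman-Brown, r_new = n r / (1 + (n − 1) r).
r_new = (2.1 × 0.37) / (1 + (2.1 − 1) × 0.37)
r_new = 0.7770 / 1.4070 ≈ 0.5522

0.55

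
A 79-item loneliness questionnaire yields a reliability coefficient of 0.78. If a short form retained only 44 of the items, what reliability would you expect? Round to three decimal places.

0.664

Length ratio n = 44/79 = 0.557
Apply the Spearman-Brown prophecy formula, r' = nr / [1 + (n − 1)r]:
r_new = (0.557 × 0.78) / (1 + (0.557 − 1) × 0.78)
r_new = 0.4345 / 0.6545 ≈ 0.6639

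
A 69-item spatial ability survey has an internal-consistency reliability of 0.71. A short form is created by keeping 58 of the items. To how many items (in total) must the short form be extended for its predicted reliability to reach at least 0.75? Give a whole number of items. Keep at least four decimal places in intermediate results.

First, r for the 58-item form: n = 58/69 = 0.8406, so r_58 = 0.8406·0.71/(1 + (0.8406 − 1)·0.71) = 0.6730
Length factor from the short form to reach 0.75: n' = 0.75(1 − 0.6730) / [0.6730(1 − 0.75)] ≈ 1.4577
Total items = 1.4577 × 58 = 84.55, rounded up to 85.

85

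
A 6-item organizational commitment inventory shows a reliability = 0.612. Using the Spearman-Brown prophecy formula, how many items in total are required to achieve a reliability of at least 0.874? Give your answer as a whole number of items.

27

n = [0.874 × 0.388] / [0.612 × 0.126]
  = 0.339112 / 0.077112 = 4.3977
Items needed = n × 6 = 4.3977 × 6 ≈ 26.39 → round up to 27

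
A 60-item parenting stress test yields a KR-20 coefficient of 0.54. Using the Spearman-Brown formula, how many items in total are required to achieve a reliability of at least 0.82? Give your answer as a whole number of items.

233

Rearranging the Spearman-Brown formula for n,
n = r_target (1 − r_old) / [ r_old (1 − r_target) ]
n = [0.82 × 0.46] / [0.54 × 0.18]
n = 0.3772 / 0.0972 ≈ 3.8807
3.8807 × 60 = 232.84 → 233 items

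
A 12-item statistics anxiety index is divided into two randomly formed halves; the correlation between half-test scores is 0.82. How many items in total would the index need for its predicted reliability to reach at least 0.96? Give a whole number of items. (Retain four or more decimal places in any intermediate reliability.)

r_full = 2(0.82)/(1 + 0.82) = 0.9011
Solve Spearman-Brown for n: n = 0.96(1 − 0.9011) / [0.9011(1 − 0.96)] = 2.6341
Required items = 2.6341 × 12 = 31.61, so 32 items.

32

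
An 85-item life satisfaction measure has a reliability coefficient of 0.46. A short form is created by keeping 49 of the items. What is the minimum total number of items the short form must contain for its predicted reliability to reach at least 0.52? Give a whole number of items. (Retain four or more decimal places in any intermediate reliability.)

109

First, r for the 49-item form: n = 49/85 = 0.5765, so r_49 = 0.5765·0.46/(1 + (0.5765 − 1)·0.46) = 0.3294
Length factor from the short form to reach 0.52: n' = 0.52(1 − 0.3294) / [0.3294(1 − 0.52)] ≈ 2.2055
Items = 2.2055 × 49 ≈ 108.07 → 109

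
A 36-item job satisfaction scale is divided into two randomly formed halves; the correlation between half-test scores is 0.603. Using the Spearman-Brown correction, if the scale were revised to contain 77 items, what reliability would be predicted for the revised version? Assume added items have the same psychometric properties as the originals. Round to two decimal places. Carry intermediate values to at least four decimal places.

0.87

Full-test reliability from the split-half r: r_full = 2(0.603)/(1 + 0.603) = 0.7523
Length factor from 36 to 77 items: n = 77/36 = 2.1389
r_new = n·r_full / (1 + (n − 1)·r_full) = 1.6091 / 1.8568 ≈ 0.8666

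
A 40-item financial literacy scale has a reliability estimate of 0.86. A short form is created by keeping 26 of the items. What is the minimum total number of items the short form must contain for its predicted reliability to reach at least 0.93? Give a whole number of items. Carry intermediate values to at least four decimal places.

First, r for the 26-item form: n = 26/40 = 0.6500, so r_26 = 0.6500·0.86/(1 + (0.6500 − 1)·0.86) = 0.7997
Then solve for n' with r_old = 0.7997, r_target = 0.93: n' = 0.93(1 − 0.7997)/[0.7997(1 − 0.93)] = 3.3277
Items = 3.3277 × 26 ≈ 86.52 → 87

87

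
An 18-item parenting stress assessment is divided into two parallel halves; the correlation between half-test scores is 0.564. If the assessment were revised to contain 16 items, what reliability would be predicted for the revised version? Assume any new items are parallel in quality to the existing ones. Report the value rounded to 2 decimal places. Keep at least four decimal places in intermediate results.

0.70

First correct the split-half correlation to full-test reliability: r_full = 2 × 0.564 / (1 + 0.564) ≈ 0.7212
Length factor from 18 to 16 items: n = 16/18 = 0.8889
r_new = n·r_full / (1 + (n − 1)·r_full) = 0.6411 / 0.9199 ≈ 0.6969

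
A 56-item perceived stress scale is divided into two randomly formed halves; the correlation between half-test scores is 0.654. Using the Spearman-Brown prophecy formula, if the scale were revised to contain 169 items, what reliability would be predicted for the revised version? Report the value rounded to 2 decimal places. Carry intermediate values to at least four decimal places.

Spearman-Brown correction (n = 2): r_full = 2·0.654/(1 + 0.654) = 0.7908
Length factor from 56 to 169 items: n = 169/56 = 3.0179
r_new = n·r_full / (1 + (n − 1)·r_full) = 2.3866 / 2.5958 ≈ 0.9194

0.92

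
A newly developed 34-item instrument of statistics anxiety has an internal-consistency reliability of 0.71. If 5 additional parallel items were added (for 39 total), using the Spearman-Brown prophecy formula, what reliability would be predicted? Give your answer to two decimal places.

0.74

The new length is 39/34 = 1.1471 times the old.
r_new = (1.1471 × 0.71) / (1 + (1.1471 − 1) × 0.71)
r_new = 0.8144 / 1.1044 ≈ 0.7374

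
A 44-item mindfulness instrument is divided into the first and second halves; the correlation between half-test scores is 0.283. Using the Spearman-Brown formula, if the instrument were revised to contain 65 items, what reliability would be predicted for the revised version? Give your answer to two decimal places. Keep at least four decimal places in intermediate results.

Full-test reliability from the split-half r: r_full = 2(0.283)/(1 + 0.283) = 0.4412
Then adjust to 65 items: n = 65/44 = 1.4773
r_new = n·r_full / (1 + (n − 1)·r_full) = 0.6518 / 1.2106 ≈ 0.5384

0.54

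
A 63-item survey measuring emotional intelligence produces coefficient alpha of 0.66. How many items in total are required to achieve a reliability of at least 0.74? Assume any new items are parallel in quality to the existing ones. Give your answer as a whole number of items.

n = [0.74 × 0.34] / [0.66 × 0.26]
n = 0.2516 / 0.1716 ≈ 1.4662
1.4662 × 63 = 92.37 → 93 items

93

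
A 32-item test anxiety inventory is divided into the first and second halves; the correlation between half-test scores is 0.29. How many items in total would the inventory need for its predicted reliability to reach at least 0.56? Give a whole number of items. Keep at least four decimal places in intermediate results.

50

Corrected full-test reliability: r_full = 2 × 0.29 / (1 + 0.29) ≈ 0.4496
n = r_tgt(1 − r_full) / [r_full(1 − r_tgt)] = 0.56 × 0.5504 / (0.4496 × 0.44) ≈ 1.5581
Items = 1.5581 × 32 ≈ 49.86 → 50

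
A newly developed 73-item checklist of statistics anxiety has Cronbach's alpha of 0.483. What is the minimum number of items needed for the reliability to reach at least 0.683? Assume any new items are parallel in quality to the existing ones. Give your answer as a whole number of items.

169

Invert Spearman-Brown to solve for n:
n = r*(1 − r) / [ r (1 − r*) ]
n = 0.683 × (1 − 0.483) / [ 0.483 × (1 − 0.683) ]
n = 0.353111 / 0.153111 ≈ 2.3062
So the test needs 2.3062 × 73 ≈ 168.35 items; rounding up, 169.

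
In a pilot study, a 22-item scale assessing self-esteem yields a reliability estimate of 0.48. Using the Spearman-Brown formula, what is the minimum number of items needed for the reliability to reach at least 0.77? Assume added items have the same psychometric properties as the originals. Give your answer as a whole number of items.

Rearranging the Spearman-Brown formula for n,
n = r*(1 − r) / [ r (1 − r*) ]
n = 0.77(1 − 0.48) / [0.48(1 − 0.77)]
  = 0.4004 / 0.1104 = 3.6268
So the test needs 3.6268 × 22 ≈ 79.79 items; rounding up, 80.

80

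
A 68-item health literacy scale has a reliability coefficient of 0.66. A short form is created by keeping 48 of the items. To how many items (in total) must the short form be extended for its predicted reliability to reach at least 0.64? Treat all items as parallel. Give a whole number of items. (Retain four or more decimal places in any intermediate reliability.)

First, r for the 48-item form: n = 48/68 = 0.7059, so r_48 = 0.7059·0.66/(1 + (0.7059 − 1)·0.66) = 0.5781
Then solve for n' with r_old = 0.5781, r_target = 0.64: n' = 0.64(1 − 0.5781)/[0.5781(1 − 0.64)] = 1.2974
Total items = 1.2974 × 48 = 62.28, rounded up to 63.

63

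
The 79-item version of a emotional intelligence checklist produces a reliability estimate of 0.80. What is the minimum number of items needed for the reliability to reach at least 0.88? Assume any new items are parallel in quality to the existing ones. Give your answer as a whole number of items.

145

Invert Spearman-Brown to solve for n:
n = r*(1 − r) / [ r (1 − r*) ]
n = [0.88 × 0.20] / [0.80 × 0.12]
n = 0.1760 / 0.0960 ≈ 1.8333
1.8333 × 79 = 144.83 → 145 items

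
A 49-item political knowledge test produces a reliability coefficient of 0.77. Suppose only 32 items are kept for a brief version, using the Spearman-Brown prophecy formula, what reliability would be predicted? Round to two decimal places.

0.69

n = 32/49 = 0.6531
Apply the Spearman-Brown prophecy formula, r' = nr / [1 + (n − 1)r]:
r_new = 0.6531·0.77 / [1 + (0.6531 − 1)·0.77]
     = 0.5029 / 0.7329 = 0.6862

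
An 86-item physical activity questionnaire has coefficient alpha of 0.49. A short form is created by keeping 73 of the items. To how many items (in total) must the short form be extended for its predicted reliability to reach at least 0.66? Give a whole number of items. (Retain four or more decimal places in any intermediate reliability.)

174

First, r for the 73-item form: n = 73/86 = 0.8488, so r_73 = 0.8488·0.49/(1 + (0.8488 − 1)·0.49) = 0.4492
Then solve for n' with r_old = 0.4492, r_target = 0.66: n' = 0.66(1 − 0.4492)/[0.4492(1 − 0.66)] = 2.3802
Items = 2.3802 × 73 ≈ 173.75 → 174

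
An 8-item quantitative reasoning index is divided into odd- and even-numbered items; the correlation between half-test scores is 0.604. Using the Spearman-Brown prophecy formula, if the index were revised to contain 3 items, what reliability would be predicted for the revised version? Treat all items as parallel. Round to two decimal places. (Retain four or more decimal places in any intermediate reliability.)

0.53

Spearman-Brown correction (n = 2): r_full = 2·0.604/(1 + 0.604) = 0.7531
Length factor from 8 to 3 items: n = 3/8 = 0.3750
r_new = n·r_full / (1 + (n − 1)·r_full) = 0.2824 / 0.5293 ≈ 0.5335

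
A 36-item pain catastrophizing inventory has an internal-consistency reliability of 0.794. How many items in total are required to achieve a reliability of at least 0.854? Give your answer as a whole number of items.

n = [0.854 × 0.206] / [0.794 × 0.146]
n = 0.175924 / 0.115924 ≈ 1.5176
Items needed = n × 36 = 1.5176 × 36 ≈ 54.63 → round up to 55

55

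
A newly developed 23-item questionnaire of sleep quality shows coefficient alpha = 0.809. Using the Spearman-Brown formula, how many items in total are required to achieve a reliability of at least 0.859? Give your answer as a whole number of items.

34

Rearranging the Spearman-Brown formula for n,
n = r*(1 − r) / [ r (1 − r*) ]
n = 0.859 × (1 − 0.809) / [ 0.809 × (1 − 0.859) ]
n = 0.164069 / 0.114069 ≈ 1.4383
So the test needs 1.4383 × 23 ≈ 33.08 items; rounding up, 34.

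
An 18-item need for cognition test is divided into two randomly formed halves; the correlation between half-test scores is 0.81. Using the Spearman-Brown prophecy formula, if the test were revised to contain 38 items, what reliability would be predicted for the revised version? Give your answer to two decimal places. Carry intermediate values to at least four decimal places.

First correct the split-half correlation to full-test reliability: r_full = 2 × 0.81 / (1 + 0.81) ≈ 0.8950
Then adjust to 38 items: n = 38/18 = 2.1111
r_new = n·r_full / (1 + (n − 1)·r_full) = 1.8894 / 1.9944 ≈ 0.9474

0.95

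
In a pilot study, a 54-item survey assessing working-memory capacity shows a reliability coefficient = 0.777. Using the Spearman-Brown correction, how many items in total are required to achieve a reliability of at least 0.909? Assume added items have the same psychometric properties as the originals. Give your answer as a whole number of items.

155

Rearranging the Spearman-Brown formula for n,
n = r_target (1 − r_old) / [ r_old (1 − r_target) ]
n = 0.909(1 − 0.777) / [0.777(1 − 0.909)]
n = 0.202707 / 0.070707 ≈ 2.8669
Items needed = n × 54 = 2.8669 × 54 ≈ 154.81 → round up to 155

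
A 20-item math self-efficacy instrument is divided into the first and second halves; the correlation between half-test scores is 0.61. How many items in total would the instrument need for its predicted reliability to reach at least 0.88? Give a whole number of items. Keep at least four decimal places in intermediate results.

Corrected full-test reliability: r_full = 2 × 0.61 / (1 + 0.61) ≈ 0.7578
Solve Spearman-Brown for n: n = 0.88(1 − 0.7578) / [0.7578(1 − 0.88)] = 2.3438
Required items = 2.3438 × 20 = 46.88, so 47 items.

47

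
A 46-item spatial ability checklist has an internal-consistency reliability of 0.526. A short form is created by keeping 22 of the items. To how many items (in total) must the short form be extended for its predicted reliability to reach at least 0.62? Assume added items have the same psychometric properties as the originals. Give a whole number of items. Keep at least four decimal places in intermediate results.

68

Short-form reliability: n = 22/46 = 0.4783; r_22 = n·r/(1+(n−1)r) ≈ 0.3467
Length factor from the short form to reach 0.62: n' = 0.62(1 − 0.3467) / [0.3467(1 − 0.62)] ≈ 3.0744
Items = 3.0744 × 22 ≈ 67.64 → 68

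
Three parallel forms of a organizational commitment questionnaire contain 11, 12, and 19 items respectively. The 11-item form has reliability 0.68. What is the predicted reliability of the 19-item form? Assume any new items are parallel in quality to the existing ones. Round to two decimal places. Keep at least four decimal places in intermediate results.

0.79

Only the ratio of lengths matters: n = 19/11 = 1.7273
r_{19} = n·r / (1 + (n − 1)·r) = 1.1746 / 1.4946 ≈ 0.7859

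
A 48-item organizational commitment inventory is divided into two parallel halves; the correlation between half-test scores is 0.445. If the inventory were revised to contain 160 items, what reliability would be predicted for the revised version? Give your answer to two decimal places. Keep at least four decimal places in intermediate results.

First correct the split-half correlation to full-test reliability: r_full = 2 × 0.445 / (1 + 0.445) ≈ 0.6159
Length factor from 48 to 160 items: n = 160/48 = 3.3333
r_new = n·r_full / (1 + (n − 1)·r_full) = 2.0530 / 2.4371 ≈ 0.8424

0.84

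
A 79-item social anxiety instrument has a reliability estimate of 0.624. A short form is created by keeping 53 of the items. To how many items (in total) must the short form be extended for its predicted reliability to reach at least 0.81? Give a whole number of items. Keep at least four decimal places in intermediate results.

203

First, r for the 53-item form: n = 53/79 = 0.6709, so r_53 = 0.6709·0.624/(1 + (0.6709 − 1)·0.624) = 0.5268
Then solve for n' with r_old = 0.5268, r_target = 0.81: n' = 0.81(1 − 0.5268)/[0.5268(1 − 0.81)] = 3.8294
Items = 3.8294 × 53 ≈ 202.96 → 203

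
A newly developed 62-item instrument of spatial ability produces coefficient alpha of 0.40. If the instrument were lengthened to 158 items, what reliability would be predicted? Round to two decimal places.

0.63

Length ratio n = 158/62 = 2.5484
Spearman-Brown: r_new = n·r / (1 + (n − 1)·r)
r_new = 2.5484·0.40 / [1 + (2.5484 − 1)·0.40]
     = 1.0194 / 1.6194 = 0.6295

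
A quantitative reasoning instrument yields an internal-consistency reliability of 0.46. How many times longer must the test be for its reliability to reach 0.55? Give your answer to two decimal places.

Rearranging the Spearman-Brown formula for n,
n = r*(1 − r) / [ r (1 − r*) ]
n = 0.55 × (1 − 0.46) / [ 0.46 × (1 − 0.55) ]
  = 0.2970 / 0.2070 = 1.4348

1.43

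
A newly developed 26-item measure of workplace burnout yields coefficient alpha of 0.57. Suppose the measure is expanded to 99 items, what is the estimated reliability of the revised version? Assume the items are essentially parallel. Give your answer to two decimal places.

0.83

n = 99/26 = 3.8077
r_new = (3.8077 × 0.57) / (1 + (3.8077 − 1) × 0.57)
r_new = 2.1704 / 2.6004 ≈ 0.8346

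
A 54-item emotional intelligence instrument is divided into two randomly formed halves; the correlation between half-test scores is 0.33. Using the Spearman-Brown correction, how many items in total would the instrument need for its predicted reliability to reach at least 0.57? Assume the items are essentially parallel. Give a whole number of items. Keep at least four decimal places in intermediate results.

73

r_full = 2(0.33)/(1 + 0.33) = 0.4962
n = r_tgt(1 − r_full) / [r_full(1 − r_tgt)] = 0.57 × 0.5038 / (0.4962 × 0.43) ≈ 1.3459
Items = 1.3459 × 54 ≈ 72.68 → 73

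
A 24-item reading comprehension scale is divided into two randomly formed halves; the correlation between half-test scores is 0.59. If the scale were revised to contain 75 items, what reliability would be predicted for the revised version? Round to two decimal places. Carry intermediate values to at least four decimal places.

0.90

Spearman-Brown correction (n = 2): r_full = 2·0.59/(1 + 0.59) = 0.7421
Length factor from 24 to 75 items: n = 75/24 = 3.1250
r_new = n·r_full / (1 + (n − 1)·r_full) = 2.3191 / 2.5770 ≈ 0.8999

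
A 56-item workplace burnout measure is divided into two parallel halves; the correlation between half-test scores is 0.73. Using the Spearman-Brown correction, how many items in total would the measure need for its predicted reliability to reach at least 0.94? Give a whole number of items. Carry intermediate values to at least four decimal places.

r_full = 2(0.73)/(1 + 0.73) = 0.8439
n = r_tgt(1 − r_full) / [r_full(1 − r_tgt)] = 0.94 × 0.1561 / (0.8439 × 0.06) ≈ 2.8979
Items = 2.8979 × 56 ≈ 162.28 → 163

163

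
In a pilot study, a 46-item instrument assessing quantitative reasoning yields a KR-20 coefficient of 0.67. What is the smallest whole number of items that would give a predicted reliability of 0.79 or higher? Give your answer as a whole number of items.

86

Spearman-Brown solved for the length factor n:
n = r*(1 − r) / [ r (1 − r*) ]
n = 0.79(1 − 0.67) / [0.67(1 − 0.79)]
  = 0.2607 / 0.1407 = 1.8529
Items needed = n × 46 = 1.8529 × 46 ≈ 85.23 → round up to 86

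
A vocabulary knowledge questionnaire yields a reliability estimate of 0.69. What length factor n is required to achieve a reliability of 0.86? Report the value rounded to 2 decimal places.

2.76

Invert Spearman-Brown to solve for n:
n = r_target (1 − r_old) / [ r_old (1 − r_target) ]
n = 0.86 × (1 − 0.69) / [ 0.69 × (1 − 0.86) ]
n = 0.2666 / 0.0966 ≈ 2.7598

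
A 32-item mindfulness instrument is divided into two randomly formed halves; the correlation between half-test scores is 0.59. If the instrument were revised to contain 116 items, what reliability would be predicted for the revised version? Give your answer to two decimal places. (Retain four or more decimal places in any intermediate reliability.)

0.91

Spearman-Brown correction (n = 2): r_full = 2·0.59/(1 + 0.59) = 0.7421
Length factor from 32 to 116 items: n = 116/32 = 3.6250
r_new = n·r_full / (1 + (n − 1)·r_full) = 2.6901 / 2.9480 ≈ 0.9125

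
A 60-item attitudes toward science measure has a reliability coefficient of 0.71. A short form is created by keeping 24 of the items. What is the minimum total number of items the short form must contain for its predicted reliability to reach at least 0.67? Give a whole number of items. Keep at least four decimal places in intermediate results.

50

First, r for the 24-item form: n = 24/60 = 0.4000, so r_24 = 0.4000·0.71/(1 + (0.4000 − 1)·0.71) = 0.4948
Then solve for n' with r_old = 0.4948, r_target = 0.67: n' = 0.67(1 − 0.4948)/[0.4948(1 − 0.67)] = 2.0730
Total items = 2.0730 × 24 = 49.75, rounded up to 50.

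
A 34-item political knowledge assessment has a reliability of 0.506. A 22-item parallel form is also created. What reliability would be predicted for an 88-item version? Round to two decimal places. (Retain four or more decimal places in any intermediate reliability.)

The 22-item form is not needed; work directly from the 34-item form with n = 88/34 = 2.5882.
r_{88} = n·r / (1 + (n − 1)·r) = 1.3096 / 1.8036 ≈ 0.7261

0.73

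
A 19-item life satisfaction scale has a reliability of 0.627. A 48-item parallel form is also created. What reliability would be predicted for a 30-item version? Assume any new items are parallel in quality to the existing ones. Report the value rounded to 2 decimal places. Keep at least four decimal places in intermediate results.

Only the ratio of lengths matters: n = 30/19 = 1.5789
r_{30} = n·r / (1 + (n − 1)·r) = 0.9900 / 1.3630 ≈ 0.7263

0.73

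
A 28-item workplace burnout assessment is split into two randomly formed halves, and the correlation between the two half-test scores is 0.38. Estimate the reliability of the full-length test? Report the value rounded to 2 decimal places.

Each half is half the length of the full test, so the full test is n = 2 times a half.
r_full = 2(0.38) / (1 + 0.38)
       = 0.7600 / 1.3800 = 0.5507

0.55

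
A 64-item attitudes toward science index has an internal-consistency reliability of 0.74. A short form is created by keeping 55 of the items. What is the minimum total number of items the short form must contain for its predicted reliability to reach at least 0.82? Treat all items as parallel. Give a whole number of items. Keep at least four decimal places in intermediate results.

103

First, r for the 55-item form: n = 55/64 = 0.8594, so r_55 = 0.8594·0.74/(1 + (0.8594 − 1)·0.74) = 0.7098
Then solve for n' with r_old = 0.7098, r_target = 0.82: n' = 0.82(1 − 0.7098)/[0.7098(1 − 0.82)] = 1.8625
Items = 1.8625 × 55 ≈ 102.44 → 103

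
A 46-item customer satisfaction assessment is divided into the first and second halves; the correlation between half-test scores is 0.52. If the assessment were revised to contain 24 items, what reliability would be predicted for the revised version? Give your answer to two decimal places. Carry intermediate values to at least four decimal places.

Full-test reliability from the split-half r: r_full = 2(0.52)/(1 + 0.52) = 0.6842
Then adjust to 24 items: n = 24/46 = 0.5217
r_new = n·r_full / (1 + (n − 1)·r_full) = 0.3569 / 0.6727 ≈ 0.5305

0.53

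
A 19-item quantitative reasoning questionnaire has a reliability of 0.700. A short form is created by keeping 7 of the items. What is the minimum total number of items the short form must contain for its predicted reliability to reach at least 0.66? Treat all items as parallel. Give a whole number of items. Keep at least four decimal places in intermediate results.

First, r for the 7-item form: n = 7/19 = 0.3684, so r_7 = 0.3684·0.700/(1 + (0.3684 − 1)·0.700) = 0.4622
Length factor from the short form to reach 0.66: n' = 0.66(1 − 0.4622) / [0.4622(1 − 0.66)] ≈ 2.2587
Total items = 2.2587 × 7 = 15.81, rounded up to 16.

16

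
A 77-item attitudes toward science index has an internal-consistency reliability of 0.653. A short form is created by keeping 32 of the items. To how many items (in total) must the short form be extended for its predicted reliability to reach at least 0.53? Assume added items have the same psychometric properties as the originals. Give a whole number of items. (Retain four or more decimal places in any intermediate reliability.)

First, r for the 32-item form: n = 32/77 = 0.4156, so r_32 = 0.4156·0.653/(1 + (0.4156 − 1)·0.653) = 0.4389
Then solve for n' with r_old = 0.4389, r_target = 0.53: n' = 0.53(1 − 0.4389)/[0.4389(1 − 0.53)] = 1.4416
Items = 1.4416 × 32 ≈ 46.13 → 47

47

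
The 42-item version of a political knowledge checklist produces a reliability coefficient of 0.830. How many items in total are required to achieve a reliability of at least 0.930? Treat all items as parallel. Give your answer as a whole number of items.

n = 0.930 × (1 − 0.830) / [ 0.830 × (1 − 0.930) ]
  = 0.158100 / 0.058100 = 2.7212
So the test needs 2.7212 × 42 ≈ 114.29 items; rounding up, 115.

115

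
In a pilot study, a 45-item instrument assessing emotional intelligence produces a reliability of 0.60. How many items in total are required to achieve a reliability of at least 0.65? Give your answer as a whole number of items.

Rearranging the Spearman-Brown formula for n,
n = r_target (1 − r_old) / [ r_old (1 − r_target) ]
n = 0.65(1 − 0.60) / [0.60(1 − 0.65)]
  = 0.2600 / 0.2100 = 1.2381
Items needed = n × 45 = 1.2381 × 45 ≈ 55.71 → round up to 56

56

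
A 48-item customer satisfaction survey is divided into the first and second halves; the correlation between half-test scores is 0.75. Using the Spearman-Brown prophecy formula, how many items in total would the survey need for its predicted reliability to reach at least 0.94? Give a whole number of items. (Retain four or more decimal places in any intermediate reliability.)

Corrected full-test reliability: r_full = 2 × 0.75 / (1 + 0.75) ≈ 0.8571
Solve Spearman-Brown for n: n = 0.94(1 − 0.8571) / [0.8571(1 − 0.94)] = 2.6120
Items = 2.6120 × 48 ≈ 125.38 → 126

126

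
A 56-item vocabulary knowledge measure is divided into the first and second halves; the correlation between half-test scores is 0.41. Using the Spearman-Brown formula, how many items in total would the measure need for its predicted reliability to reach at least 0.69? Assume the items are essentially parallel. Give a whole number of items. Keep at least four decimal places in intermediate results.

90

Corrected full-test reliability: r_full = 2 × 0.41 / (1 + 0.41) ≈ 0.5816
Solve Spearman-Brown for n: n = 0.69(1 − 0.5816) / [0.5816(1 − 0.69)] = 1.6012
Items = 1.6012 × 56 ≈ 89.67 → 90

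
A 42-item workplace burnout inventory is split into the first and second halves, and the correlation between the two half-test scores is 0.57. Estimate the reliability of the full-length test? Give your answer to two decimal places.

The full test is twice the length of either half (n = 2).
r_full = 2r_hh / (1 + r_hh) = 2 × 0.57 / (1 + 0.57)
       = 1.1400 / 1.5700 = 0.7261

0.73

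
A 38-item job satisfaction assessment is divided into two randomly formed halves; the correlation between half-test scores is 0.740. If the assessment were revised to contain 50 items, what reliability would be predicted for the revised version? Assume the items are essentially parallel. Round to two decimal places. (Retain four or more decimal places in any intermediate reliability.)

Spearman-Brown correction (n = 2): r_full = 2·0.740/(1 + 0.740) = 0.8506
Then adjust to 50 items: n = 50/38 = 1.3158
r_new = n·r_full / (1 + (n − 1)·r_full) = 1.1192 / 1.2686 ≈ 0.8822

0.88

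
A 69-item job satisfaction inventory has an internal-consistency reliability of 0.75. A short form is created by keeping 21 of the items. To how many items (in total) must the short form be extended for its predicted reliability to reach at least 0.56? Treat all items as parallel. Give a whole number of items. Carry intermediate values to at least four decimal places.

30

First, r for the 21-item form: n = 21/69 = 0.3043, so r_21 = 0.3043·0.75/(1 + (0.3043 − 1)·0.75) = 0.4772
Length factor from the short form to reach 0.56: n' = 0.56(1 − 0.4772) / [0.4772(1 − 0.56)] ≈ 1.3943
Items = 1.3943 × 21 ≈ 29.28 → 30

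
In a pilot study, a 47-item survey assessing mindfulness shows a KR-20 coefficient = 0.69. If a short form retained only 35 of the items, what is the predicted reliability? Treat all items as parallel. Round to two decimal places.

0.62

Length ratio n = 35/47 = 0.7447
Apply the Spearman-Brown prophecy formula, r' = nr / [1 + (n − 1)r]:
r_new = 0.7447·0.69 / [1 + (0.7447 − 1)·0.69]
     = 0.5138 / 0.8238 = 0.6237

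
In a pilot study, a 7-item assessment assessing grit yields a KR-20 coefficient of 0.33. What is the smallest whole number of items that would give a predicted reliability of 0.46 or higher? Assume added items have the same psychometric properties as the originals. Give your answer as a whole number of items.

13

n = 0.46(1 − 0.33) / [0.33(1 − 0.46)]
n = 0.3082 / 0.1782 ≈ 1.7295
1.7295 × 7 = 12.11 → 13 items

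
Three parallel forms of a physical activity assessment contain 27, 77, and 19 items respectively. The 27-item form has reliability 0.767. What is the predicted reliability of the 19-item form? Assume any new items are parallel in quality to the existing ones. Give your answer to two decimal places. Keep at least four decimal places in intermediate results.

Only the ratio of lengths matters: n = 19/27 = 0.7037
r_{19} = n·r / (1 + (n − 1)·r) = 0.5397 / 0.7727 ≈ 0.6985

0.70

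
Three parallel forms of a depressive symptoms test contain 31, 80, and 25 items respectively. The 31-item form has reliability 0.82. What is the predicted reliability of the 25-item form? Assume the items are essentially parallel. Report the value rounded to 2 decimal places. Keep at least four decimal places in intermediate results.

Only the ratio of lengths matters: n = 25/31 = 0.8065
r_{25} = n·r / (1 + (n − 1)·r) = 0.6613 / 0.8413 ≈ 0.7860

0.79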